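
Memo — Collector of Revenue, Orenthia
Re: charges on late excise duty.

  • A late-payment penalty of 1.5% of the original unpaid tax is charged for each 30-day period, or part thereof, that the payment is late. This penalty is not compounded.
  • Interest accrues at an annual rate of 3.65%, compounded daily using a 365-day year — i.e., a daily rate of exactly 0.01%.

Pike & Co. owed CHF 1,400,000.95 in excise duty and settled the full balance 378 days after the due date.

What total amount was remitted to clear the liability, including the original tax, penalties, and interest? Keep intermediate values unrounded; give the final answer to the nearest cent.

CHF 1,726,931.33

Penalty periods: ⌈378/30⌉ = 13; penalty = 13 × 1.5% × CHF 1,400,000.95 = CHF 273,000.19…
Interest: CHF 1,400,000.95 × ((1 + 0.0001)^378 − 1) = CHF 1,400,000.95 × 0.03852154… = CHF 53,930.1992…
Total = CHF 1,400,000.95 + CHF 273,000.1853… + CHF 53,930.1992… = CHF 1,726,931.33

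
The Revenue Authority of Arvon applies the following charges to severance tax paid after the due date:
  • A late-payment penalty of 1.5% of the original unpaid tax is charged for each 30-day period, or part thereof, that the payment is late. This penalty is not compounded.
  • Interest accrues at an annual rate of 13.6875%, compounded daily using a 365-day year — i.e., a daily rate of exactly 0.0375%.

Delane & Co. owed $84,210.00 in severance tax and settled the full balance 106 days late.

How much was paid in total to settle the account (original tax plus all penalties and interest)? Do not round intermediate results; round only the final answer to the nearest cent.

$92,676.71

Penalty periods: ⌈106/30⌉ = 4; penalty = 4 × 1.5% × $84,210.00 = $5,052.60
Interest: $84,210.00 × ((1 + 0.000375)^106 − 1) = $84,210.00 × 0.04054285… = $3,414.1135…
Total = $84,210.00 + $5,052.6000 + $3,414.1135… = $92,676.71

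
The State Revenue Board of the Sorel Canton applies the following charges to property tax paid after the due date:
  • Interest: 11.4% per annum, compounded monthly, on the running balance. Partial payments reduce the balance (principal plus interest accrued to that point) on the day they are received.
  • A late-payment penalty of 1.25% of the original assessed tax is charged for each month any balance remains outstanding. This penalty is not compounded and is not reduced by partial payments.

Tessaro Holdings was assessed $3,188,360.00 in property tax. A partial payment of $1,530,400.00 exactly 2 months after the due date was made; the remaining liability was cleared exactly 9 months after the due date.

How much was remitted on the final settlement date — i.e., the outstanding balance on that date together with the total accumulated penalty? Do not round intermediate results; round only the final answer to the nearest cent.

Monthly rate = 11.4% ÷ 12 = 0.95%
Balance at month 2: $3,188,360.0000 × (1 + 0.0095)^2 = $3,249,226.5895…
After $1,530,400.00 payment: $3,249,226.5895… − $1,530,400.00 = $1,718,826.5895…
Balance at month 9: $1,718,826.5895… × (1 + 0.0095)^7 = $1,836,438.2353…
Penalty: 9 × 1.25% × $3,188,360.00 = $358,690.50
Final settlement = outstanding balance + penalty = $1,836,438.2353… + $358,690.50 = $2,195,128.74

$2,195,128.74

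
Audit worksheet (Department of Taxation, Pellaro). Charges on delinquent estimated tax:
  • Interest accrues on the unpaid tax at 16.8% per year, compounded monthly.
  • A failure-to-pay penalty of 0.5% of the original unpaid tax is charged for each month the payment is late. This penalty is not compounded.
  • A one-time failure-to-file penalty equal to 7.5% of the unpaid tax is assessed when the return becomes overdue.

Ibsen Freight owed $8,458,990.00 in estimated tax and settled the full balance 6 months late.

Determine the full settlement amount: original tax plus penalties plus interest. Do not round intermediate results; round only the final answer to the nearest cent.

$10,083,077.67

Failure-to-file penalty: 7.5% × $8,458,990.00 = $634,424.25
Failure-to-pay penalty: 6 × 0.5% × $8,458,990.00 = $253,769.70
Interest (16.8%/yr ÷ 12 = 1.4%/month): $8,458,990.00 × ((1 + 0.014)^6 − 1) = $735,893.7217…
Total = $8,458,990.00 + $888,193.9500 + $735,893.7217… = $10,083,077.67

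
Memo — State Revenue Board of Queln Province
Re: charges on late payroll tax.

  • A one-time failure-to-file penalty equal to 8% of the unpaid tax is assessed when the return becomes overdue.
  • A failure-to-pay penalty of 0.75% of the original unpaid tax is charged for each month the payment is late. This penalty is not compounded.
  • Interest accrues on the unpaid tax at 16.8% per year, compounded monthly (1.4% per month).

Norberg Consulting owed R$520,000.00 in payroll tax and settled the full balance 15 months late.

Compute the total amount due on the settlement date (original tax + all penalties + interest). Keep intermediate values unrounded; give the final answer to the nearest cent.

R$740,678.96

Failure-to-file penalty: 8% × R$520,000.00 = R$41,600.00
Failure-to-pay penalty: 15 × 0.75% × R$520,000.00 = R$58,500.00
Interest: R$520,000.00 × ((1 + 0.014)^15 − 1) = R$520,000.00 × 0.2318826… = R$120,578.9579…
Total = R$520,000.00 + R$100,100.0000 + R$120,578.9579… = R$740,678.96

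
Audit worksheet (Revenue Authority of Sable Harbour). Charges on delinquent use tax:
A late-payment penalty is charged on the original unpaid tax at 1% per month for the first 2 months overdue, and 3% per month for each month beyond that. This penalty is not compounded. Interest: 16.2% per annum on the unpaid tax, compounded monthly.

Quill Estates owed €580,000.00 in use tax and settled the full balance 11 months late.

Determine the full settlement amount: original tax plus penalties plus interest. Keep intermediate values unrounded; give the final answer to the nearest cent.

€840,385.71

Penalty, months 1–2: 2 × 1% × €580,000.00 = €11,600.00
Penalty, months 3–11: 9 × 3% × €580,000.00 = €156,600.00
Interest (16.2%/yr ÷ 12 = 1.35%/month): €580,000.00 × ((1 + 0.0135)^11 − 1) = €92,185.7120…
Total = €580,000.00 + €168,200.0000 + €92,185.7120… = €840,385.71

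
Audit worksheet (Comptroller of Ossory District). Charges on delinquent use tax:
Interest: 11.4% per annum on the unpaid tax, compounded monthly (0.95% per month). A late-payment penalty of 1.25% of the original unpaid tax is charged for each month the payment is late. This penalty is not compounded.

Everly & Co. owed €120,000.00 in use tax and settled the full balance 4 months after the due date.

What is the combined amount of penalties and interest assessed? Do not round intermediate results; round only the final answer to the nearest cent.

Late-payment penalty = 1.25% × €120,000.00 × 4 mo = €6,000.00
Interest: €120,000.00 × ((1 + 0.0095)^4 − 1) = €120,000.00 × 0.0385449… = €4,625.3925…
Penalties + interest = €6,000.0000 + €4,625.3925… = €10,625.39

€10,625.39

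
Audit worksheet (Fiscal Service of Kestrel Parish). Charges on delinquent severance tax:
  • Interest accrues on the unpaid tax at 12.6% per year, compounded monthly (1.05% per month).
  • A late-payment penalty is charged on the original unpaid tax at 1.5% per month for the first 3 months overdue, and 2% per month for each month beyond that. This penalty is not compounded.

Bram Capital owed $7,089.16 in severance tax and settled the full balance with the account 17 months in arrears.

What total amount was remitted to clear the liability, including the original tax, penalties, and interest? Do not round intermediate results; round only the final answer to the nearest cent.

Penalty, months 1–3: 3 × 1.5% × $7,089.16 = $319.01…
Penalty, months 4–17: 14 × 2% × $7,089.16 = $1,984.96…
Interest: $7,089.16 × ((1 + 0.0105)^17 − 1) = $7,089.16 × 0.1943109… = $1,377.5012…
Total = $7,089.16 + $2,303.9770 + $1,377.5012… = $10,770.64

$10,770.64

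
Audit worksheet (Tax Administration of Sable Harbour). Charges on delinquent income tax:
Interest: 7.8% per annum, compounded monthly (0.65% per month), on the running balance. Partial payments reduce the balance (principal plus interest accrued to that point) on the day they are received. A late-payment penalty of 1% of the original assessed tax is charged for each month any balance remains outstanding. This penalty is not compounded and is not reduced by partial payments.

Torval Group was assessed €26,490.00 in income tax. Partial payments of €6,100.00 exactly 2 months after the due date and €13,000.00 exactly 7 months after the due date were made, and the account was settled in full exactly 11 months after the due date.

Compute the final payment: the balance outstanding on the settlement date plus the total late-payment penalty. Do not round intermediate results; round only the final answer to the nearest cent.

€11,553.13

Balance at month 2: €26,490.0000 × (1 + 0.0065)^2 = €26,835.4892…
After €6,100.00 payment: €26,835.4892… − €6,100.00 = €20,735.4892…
Balance at month 7: €20,735.4892… × (1 + 0.0065)^5 = €21,418.2105…
After €13,000.00 payment: €21,418.2105… − €13,000.00 = €8,418.2105…
Balance at month 11: €8,418.2105… × (1 + 0.0065)^4 = €8,639.2272…
Penalty: 11 × 1% × €26,490.00 = €2,913.90
Final settlement = outstanding balance + penalty = €8,639.2272… + €2,913.90 = €11,553.13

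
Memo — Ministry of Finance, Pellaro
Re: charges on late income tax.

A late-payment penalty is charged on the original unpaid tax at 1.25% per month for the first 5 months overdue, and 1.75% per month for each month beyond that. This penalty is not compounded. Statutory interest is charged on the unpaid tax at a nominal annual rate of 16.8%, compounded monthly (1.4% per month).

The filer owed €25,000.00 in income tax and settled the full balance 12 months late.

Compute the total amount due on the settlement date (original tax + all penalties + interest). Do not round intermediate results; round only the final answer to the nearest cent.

€34,163.98

Penalty, months 1–5: 5 × 1.25% × €25,000.00 = €1,562.50
Penalty, months 6–12: 7 × 1.75% × €25,000.00 = €3,062.50
Interest: €25,000.00 × ((1 + 0.014)^12 − 1) = €25,000.00 × 0.1815591… = €4,538.9782…
Total = €25,000.00 + €4,625.0000 + €4,538.9782… = €34,163.98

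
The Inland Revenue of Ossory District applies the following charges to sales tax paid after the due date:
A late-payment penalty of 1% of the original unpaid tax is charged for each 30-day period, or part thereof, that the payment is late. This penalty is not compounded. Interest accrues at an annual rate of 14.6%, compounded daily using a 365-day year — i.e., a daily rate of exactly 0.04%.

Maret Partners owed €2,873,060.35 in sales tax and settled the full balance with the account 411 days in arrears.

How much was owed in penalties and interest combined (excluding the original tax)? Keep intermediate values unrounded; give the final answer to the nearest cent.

Penalty periods: ⌈411/30⌉ = 14; penalty = 14 × 1% × €2,873,060.35 = €402,228.45…
Interest: €2,873,060.35 × ((1 + 0.0004)^411 − 1) = €2,873,060.35 × 0.17864695… = €513,263.4712…
Penalties + interest = €402,228.4490 + €513,263.4712… = €915,491.92

€915,491.92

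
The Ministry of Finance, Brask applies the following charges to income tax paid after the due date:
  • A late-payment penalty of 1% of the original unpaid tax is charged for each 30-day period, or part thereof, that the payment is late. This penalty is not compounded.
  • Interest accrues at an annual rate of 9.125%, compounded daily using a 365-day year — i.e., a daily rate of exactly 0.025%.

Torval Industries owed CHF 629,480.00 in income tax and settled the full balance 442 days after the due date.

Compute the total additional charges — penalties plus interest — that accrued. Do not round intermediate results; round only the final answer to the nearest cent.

Penalty periods: ⌈442/30⌉ = 15; penalty = 15 × 1% × CHF 629,480.00 = CHF 94,422.00
Interest: CHF 629,480.00 × ((1 + 0.00025)^442 − 1) = CHF 629,480.00 × 0.11682093… = CHF 73,536.4361…
Penalties + interest = CHF 94,422.0000 + CHF 73,536.4361… = CHF 167,958.44

CHF 167,958.44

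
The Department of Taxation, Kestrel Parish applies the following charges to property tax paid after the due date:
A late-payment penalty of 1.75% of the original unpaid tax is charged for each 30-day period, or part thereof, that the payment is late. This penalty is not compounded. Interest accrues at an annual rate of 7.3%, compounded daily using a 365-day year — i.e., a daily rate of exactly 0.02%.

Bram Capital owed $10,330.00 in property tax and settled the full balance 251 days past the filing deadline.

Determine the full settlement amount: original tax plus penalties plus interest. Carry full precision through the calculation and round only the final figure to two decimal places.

Penalty periods: ⌈251/30⌉ = 9; penalty = 9 × 1.75% × $10,330.00 = $1,626.98…
Interest: $10,330.00 × ((1 + 0.0002)^251 − 1) = $10,330.00 × 0.05147609… = $531.7481…
Total = $10,330.00 + $1,626.9750 + $531.7481… = $12,488.72

$12,488.72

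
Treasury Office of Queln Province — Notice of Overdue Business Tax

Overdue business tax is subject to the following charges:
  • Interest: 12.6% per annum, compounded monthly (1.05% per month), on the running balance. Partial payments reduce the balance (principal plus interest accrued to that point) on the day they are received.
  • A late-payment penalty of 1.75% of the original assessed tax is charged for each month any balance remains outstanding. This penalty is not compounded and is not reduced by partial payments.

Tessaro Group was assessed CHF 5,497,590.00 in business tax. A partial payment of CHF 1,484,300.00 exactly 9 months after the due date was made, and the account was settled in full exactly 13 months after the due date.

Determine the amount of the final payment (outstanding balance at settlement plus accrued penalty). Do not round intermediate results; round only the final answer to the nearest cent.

CHF 6,000,228.77

Balance at month 9: CHF 5,497,590.0000 × (1 + 0.0105)^9 = CHF 6,039,475.2869…
After CHF 1,484,300.00 payment: CHF 6,039,475.2869… − CHF 1,484,300.00 = CHF 4,555,175.2869…
Balance at month 13: CHF 4,555,175.2869… × (1 + 0.0105)^4 = CHF 4,749,527.0455…
Penalty: 13 × 1.75% × CHF 5,497,590.00 = CHF 1,250,701.73…
Final settlement = outstanding balance + penalty = CHF 4,749,527.0455… + CHF 1,250,701.73… = CHF 6,000,228.77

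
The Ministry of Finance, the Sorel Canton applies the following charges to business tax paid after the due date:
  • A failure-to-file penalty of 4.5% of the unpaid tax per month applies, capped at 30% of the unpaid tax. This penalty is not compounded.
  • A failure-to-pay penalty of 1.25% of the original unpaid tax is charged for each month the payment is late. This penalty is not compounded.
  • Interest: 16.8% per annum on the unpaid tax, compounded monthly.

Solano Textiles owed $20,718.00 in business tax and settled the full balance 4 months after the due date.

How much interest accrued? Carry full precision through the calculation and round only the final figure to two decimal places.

$1,184.80

Interest (16.8%/yr ÷ 12 = 1.4%/month): $20,718.00 × ((1 + 0.014)^4 − 1) = $1,184.8006…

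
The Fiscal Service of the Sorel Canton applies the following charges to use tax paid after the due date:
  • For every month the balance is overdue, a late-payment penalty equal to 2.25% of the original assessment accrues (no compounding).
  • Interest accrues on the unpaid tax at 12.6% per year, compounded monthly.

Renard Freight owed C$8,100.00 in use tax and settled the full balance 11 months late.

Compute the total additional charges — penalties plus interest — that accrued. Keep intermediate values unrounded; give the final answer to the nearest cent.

Late-payment penalty: 11 × 2.25% × C$8,100.00 = C$2,004.75
Interest (12.6%/yr ÷ 12 = 1.05%/month): C$8,100.00 × ((1 + 0.0105)^11 − 1) = C$986.2465…
Penalties + interest = C$2,004.7500 + C$986.2465… = C$2,991.00

C$2,991.00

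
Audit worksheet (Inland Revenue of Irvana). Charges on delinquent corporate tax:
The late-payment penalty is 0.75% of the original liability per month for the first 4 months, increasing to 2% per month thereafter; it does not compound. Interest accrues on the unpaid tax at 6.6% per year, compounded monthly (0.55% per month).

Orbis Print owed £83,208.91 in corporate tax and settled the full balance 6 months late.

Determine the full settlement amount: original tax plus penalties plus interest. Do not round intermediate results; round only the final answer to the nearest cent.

£91,817.46

Penalty, months 1–4: 4 × 0.75% × £83,208.91 = £2,496.27…
Penalty, months 5–6: 2 × 2% × £83,208.91 = £3,328.36…
Interest: £83,208.91 × ((1 + 0.0055)^6 − 1) = £83,208.91 × 0.0334571… = £2,783.9281…
Total = £83,208.91 + £5,824.6237 + £2,783.9281… = £91,817.46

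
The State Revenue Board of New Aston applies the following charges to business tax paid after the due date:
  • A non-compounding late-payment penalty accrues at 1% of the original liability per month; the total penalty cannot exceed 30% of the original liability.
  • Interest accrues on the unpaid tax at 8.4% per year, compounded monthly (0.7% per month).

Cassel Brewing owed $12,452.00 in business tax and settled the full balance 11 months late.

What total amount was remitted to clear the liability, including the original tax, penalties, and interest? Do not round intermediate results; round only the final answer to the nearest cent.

Penalty: 11 × 1% × $12,452.00 = $1,369.72 (below the 30% cap of $3,735.60)
Interest: $12,452.00 × ((1 + 0.007)^11 − 1) = $12,452.00 × 0.0797524… = $993.0768…
Total = $12,452.00 + $1,369.7200 + $993.0768… = $14,814.80

$14,814.80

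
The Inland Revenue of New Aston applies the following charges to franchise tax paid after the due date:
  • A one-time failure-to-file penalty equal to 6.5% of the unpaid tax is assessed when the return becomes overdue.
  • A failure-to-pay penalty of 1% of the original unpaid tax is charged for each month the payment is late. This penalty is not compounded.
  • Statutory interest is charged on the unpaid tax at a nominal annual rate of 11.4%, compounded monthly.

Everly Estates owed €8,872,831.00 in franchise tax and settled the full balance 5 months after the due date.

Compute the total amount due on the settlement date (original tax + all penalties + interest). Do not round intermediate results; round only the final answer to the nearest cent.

€10,322,750.20

Failure-to-file penalty: 6.5% × €8,872,831.00 = €576,734.02…
Failure-to-pay penalty = 1% × €8,872,831.00 × 5 mo = €443,641.55
Interest (11.4%/yr ÷ 12 = 0.95%/month): €8,872,831.00 × ((1 + 0.0095)^5 − 1) = €429,543.6379…
Total = €8,872,831.00 + €1,020,375.5650 + €429,543.6379… = €10,322,750.20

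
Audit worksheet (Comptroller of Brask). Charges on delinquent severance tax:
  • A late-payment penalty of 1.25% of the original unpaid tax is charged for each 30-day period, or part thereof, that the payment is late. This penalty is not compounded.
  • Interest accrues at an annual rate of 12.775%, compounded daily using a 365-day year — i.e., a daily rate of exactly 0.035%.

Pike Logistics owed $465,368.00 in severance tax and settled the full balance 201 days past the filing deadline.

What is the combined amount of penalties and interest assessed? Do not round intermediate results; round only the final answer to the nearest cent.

$74,631.26

Penalty periods: ⌈201/30⌉ = 7; penalty = 7 × 1.25% × $465,368.00 = $40,719.70
Interest: $465,368.00 × ((1 + 0.00035)^201 − 1) = $465,368.00 × 0.07287042… = $33,911.5614…
Penalties + interest = $40,719.7000 + $33,911.5614… = $74,631.26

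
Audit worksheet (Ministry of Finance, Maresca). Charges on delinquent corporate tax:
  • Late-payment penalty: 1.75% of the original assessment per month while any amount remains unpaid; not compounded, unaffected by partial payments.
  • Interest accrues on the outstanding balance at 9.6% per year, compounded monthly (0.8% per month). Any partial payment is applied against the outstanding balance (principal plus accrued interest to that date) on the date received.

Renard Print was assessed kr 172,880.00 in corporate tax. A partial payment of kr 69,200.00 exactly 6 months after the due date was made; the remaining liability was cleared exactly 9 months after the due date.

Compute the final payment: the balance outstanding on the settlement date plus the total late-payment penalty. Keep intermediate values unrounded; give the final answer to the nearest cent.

Balance at month 6: kr 172,880.0000 × (1 + 0.008)^6 = kr 181,345.9857…
After kr 69,200.00 payment: kr 181,345.9857… − kr 69,200.00 = kr 112,145.9857…
Balance at month 9: kr 112,145.9857… × (1 + 0.008)^3 = kr 114,859.0789…
Penalty: 9 × 1.75% × kr 172,880.00 = kr 27,228.60
Final settlement = outstanding balance + penalty = kr 114,859.0789… + kr 27,228.60 = kr 142,087.68

kr 142,087.68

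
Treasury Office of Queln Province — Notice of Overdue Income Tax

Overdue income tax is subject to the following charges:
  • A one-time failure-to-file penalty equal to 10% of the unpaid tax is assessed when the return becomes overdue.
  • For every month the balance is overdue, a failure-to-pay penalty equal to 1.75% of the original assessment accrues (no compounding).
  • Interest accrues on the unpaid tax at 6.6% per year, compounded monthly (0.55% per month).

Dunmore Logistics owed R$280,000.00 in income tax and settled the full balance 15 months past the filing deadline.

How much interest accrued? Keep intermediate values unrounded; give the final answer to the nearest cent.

R$24,010.90

Interest: R$280,000.00 × ((1 + 0.0055)^15 − 1) = R$280,000.00 × 0.0857532… = R$24,010.9002…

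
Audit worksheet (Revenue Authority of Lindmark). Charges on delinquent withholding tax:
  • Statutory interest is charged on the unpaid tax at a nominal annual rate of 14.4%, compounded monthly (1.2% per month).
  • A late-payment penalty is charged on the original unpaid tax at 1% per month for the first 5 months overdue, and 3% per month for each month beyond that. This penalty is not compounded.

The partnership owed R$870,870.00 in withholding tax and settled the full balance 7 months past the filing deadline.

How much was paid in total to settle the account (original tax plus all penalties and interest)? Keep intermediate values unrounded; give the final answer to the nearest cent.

Penalty, months 1–5: 5 × 1% × R$870,870.00 = R$43,543.50
Penalty, months 6–7: 2 × 3% × R$870,870.00 = R$52,252.20
Interest: R$870,870.00 × ((1 + 0.012)^7 − 1) = R$870,870.00 × 0.0870852… = R$75,839.8977…
Total = R$870,870.00 + R$95,795.7000 + R$75,839.8977… = R$1,042,505.60

R$1,042,505.60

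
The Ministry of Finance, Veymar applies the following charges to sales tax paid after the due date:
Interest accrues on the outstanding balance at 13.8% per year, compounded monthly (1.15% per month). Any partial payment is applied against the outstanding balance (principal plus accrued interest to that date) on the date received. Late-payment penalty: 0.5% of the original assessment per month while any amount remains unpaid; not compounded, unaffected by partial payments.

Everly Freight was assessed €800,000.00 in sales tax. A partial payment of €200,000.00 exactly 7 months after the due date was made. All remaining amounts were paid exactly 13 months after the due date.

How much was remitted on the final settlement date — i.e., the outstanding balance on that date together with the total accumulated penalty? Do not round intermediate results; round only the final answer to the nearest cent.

Balance at month 7: €800,000.0000 × (1 + 0.0115)^7 = €866,664.8776…
After €200,000.00 payment: €866,664.8776… − €200,000.00 = €666,664.8776…
Balance at month 13: €666,664.8776… × (1 + 0.0115)^6 = €714,007.7046…
Penalty: 13 × 0.5% × €800,000.00 = €52,000.00
Final settlement = outstanding balance + penalty = €714,007.7046… + €52,000.00 = €766,007.70

€766,007.70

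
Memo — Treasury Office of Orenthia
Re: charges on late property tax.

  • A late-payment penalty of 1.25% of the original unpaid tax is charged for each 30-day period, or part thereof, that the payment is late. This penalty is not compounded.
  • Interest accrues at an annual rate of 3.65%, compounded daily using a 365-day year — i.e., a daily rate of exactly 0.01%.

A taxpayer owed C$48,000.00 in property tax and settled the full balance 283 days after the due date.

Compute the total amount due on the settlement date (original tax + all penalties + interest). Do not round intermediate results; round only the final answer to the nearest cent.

C$55,377.73

Penalty periods: ⌈283/30⌉ = 10; penalty = 10 × 1.25% × C$48,000.00 = C$6,000.00
Interest: C$48,000.00 × ((1 + 0.0001)^283 − 1) = C$48,000.00 × 0.02870279… = C$1,377.7341…
Total = C$48,000.00 + C$6,000.0000 + C$1,377.7341… = C$55,377.73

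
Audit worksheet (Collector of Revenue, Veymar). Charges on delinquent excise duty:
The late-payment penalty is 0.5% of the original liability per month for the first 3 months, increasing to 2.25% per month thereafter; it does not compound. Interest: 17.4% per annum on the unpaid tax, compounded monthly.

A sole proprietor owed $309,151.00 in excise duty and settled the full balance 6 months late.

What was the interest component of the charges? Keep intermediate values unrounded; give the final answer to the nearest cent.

Interest (17.4%/yr ÷ 12 = 1.45%/month): $309,151.00 × ((1 + 0.0145)^6 − 1) = $27,890.1779…

$27,890.18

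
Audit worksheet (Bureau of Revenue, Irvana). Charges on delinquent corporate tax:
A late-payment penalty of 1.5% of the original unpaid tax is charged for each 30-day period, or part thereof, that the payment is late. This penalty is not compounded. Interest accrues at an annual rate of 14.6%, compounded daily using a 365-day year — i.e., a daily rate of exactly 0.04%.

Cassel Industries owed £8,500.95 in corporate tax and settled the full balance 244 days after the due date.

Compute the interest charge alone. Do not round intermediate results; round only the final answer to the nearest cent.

Interest: £8,500.95 × ((1 + 0.0004)^244 − 1) = £8,500.95 × 0.10250017… = £871.3488…

£871.35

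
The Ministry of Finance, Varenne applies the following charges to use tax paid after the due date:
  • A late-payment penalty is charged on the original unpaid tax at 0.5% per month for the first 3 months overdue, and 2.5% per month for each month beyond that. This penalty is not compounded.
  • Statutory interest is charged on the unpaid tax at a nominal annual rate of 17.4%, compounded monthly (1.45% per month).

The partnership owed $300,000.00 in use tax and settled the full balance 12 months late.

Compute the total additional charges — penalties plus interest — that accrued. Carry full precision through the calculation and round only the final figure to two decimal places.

$128,570.88

Penalty, months 1–3: 3 × 0.5% × $300,000.00 = $4,500.00
Penalty, months 4–12: 9 × 2.5% × $300,000.00 = $67,500.00
Interest: $300,000.00 × ((1 + 0.0145)^12 − 1) = $300,000.00 × 0.1885696… = $56,570.8786…
Penalties + interest = $72,000.0000 + $56,570.8786… = $128,570.88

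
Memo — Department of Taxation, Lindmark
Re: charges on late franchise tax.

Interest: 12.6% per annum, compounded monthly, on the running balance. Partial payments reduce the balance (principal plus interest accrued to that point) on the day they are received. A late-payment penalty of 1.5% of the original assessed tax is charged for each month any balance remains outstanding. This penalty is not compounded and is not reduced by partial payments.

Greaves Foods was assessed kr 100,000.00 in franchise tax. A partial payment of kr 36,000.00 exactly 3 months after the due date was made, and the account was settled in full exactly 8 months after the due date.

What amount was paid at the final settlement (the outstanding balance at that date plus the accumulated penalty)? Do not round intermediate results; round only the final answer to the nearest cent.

Monthly rate = 12.6% ÷ 12 = 1.05%
Balance at month 3: kr 100,000.0000 × (1 + 0.0105)^3 = kr 103,183.1908…
After kr 36,000.00 payment: kr 103,183.1908… − kr 36,000.00 = kr 67,183.1908…
Balance at month 8: kr 67,183.1908… × (1 + 0.0105)^5 = kr 70,785.1596…
Penalty: 8 × 1.5% × kr 100,000.00 = kr 12,000.00
Final settlement = outstanding balance + penalty = kr 70,785.1596… + kr 12,000.00 = kr 82,785.16

kr 82,785.16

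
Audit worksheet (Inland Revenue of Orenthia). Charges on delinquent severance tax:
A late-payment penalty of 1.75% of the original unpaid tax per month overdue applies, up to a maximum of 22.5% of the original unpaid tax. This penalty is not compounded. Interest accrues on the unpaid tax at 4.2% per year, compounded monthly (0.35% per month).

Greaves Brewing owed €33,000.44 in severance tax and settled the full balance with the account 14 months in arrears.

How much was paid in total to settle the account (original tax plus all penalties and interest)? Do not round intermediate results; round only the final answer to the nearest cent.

€42,079.87

Penalty (uncapped): 14 × 1.75% × €33,000.44 = €8,085.11…; cap = 22.5% × €33,000.44 = €7,425.10… → penalty = €7,425.10…
Interest: €33,000.44 × ((1 + 0.0035)^14 − 1) = €33,000.44 × 0.0501305… = €1,654.3288…
Total = €33,000.44 + €7,425.0990 + €1,654.3288… = €42,079.87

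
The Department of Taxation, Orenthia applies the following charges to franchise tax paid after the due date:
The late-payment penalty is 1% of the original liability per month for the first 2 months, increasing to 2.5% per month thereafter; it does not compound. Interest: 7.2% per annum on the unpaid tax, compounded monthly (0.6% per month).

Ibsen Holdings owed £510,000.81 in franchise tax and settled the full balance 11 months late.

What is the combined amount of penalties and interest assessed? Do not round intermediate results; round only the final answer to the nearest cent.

£159,638.45

Penalty, months 1–2: 2 × 1% × £510,000.81 = £10,200.02…
Penalty, months 3–11: 9 × 2.5% × £510,000.81 = £114,750.18…
Interest: £510,000.81 × ((1 + 0.006)^11 − 1) = £510,000.81 × 0.0680161… = £34,688.2515…
Penalties + interest = £124,950.1985… + £34,688.2515… = £159,638.45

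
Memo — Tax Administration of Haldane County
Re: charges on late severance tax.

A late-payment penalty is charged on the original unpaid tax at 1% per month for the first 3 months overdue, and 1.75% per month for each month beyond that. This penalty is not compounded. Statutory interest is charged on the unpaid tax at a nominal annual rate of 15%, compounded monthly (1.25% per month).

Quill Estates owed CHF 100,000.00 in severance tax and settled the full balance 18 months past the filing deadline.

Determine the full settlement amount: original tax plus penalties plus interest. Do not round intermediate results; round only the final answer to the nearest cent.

Penalty, months 1–3: 3 × 1% × CHF 100,000.00 = CHF 3,000.00
Penalty, months 4–18: 15 × 1.75% × CHF 100,000.00 = CHF 26,250.00
Interest: CHF 100,000.00 × ((1 + 0.0125)^18 − 1) = CHF 100,000.00 × 0.2505774… = CHF 25,057.7394…
Total = CHF 100,000.00 + CHF 29,250.0000 + CHF 25,057.7394… = CHF 154,307.74

CHF 154,307.74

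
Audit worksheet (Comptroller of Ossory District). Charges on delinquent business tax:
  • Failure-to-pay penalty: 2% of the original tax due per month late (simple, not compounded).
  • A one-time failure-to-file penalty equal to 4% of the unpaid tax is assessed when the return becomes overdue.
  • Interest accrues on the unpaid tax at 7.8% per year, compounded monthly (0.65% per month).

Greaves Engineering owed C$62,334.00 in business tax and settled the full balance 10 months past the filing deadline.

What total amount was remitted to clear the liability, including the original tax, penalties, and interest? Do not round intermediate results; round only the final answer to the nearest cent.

Failure-to-file penalty: 4% × C$62,334.00 = C$2,493.36
Failure-to-pay penalty: 10 × 2% × C$62,334.00 = C$12,466.80
Interest: C$62,334.00 × ((1 + 0.0065)^10 − 1) = C$62,334.00 × 0.0669346… = C$4,172.3003…
Total = C$62,334.00 + C$14,960.1600 + C$4,172.3003… = C$81,466.46

C$81,466.46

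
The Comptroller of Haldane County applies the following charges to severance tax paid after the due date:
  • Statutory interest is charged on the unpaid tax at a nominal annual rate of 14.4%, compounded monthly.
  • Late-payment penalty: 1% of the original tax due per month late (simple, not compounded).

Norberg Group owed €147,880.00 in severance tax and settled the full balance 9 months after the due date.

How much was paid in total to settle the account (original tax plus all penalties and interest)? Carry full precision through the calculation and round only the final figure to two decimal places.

€177,948.71

Late-payment penalty: 9 × 1% × €147,880.00 = €13,309.20
Interest (14.4%/yr ÷ 12 = 1.2%/month): €147,880.00 × ((1 + 0.012)^9 − 1) = €16,759.5060…
Total = €147,880.00 + €13,309.2000 + €16,759.5060… = €177,948.71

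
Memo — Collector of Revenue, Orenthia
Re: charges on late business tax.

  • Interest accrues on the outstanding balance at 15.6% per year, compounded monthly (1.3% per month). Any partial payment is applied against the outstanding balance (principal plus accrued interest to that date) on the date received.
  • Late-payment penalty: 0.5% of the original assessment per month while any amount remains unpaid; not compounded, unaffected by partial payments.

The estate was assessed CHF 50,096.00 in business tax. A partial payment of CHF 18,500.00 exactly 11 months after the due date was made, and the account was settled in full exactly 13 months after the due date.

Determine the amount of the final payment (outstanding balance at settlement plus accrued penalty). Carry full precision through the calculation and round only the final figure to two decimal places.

CHF 43,527.23

Balance at month 11: CHF 50,096.0000 × (1 + 0.013)^11 = CHF 57,744.0112…
After CHF 18,500.00 payment: CHF 57,744.0112… − CHF 18,500.00 = CHF 39,244.0112…
Balance at month 13: CHF 39,244.0112… × (1 + 0.013)^2 = CHF 40,270.9878…
Penalty: 13 × 0.5% × CHF 50,096.00 = CHF 3,256.24
Final settlement = outstanding balance + penalty = CHF 40,270.9878… + CHF 3,256.24 = CHF 43,527.23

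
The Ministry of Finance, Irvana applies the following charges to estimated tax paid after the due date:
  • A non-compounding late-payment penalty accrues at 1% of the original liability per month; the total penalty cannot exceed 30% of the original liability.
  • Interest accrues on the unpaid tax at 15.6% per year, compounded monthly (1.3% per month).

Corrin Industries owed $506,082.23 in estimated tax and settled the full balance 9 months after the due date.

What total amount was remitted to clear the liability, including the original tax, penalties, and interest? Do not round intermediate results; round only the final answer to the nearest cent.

Penalty: 9 × 1% × $506,082.23 = $45,547.40… (below the 30% cap of $151,824.67…)
Interest: $506,082.23 × ((1 + 0.013)^9 − 1) = $506,082.23 × 0.1232722… = $62,385.8668…
Total = $506,082.23 + $45,547.4007 + $62,385.8668… = $614,015.50

$614,015.50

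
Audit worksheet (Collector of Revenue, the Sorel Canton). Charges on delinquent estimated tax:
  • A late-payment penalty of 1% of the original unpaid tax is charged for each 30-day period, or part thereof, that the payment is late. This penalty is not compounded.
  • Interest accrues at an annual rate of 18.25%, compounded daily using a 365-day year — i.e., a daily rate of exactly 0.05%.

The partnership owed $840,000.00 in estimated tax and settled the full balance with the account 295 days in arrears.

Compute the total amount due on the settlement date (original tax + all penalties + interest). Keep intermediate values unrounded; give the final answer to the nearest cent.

Penalty periods: ⌈295/30⌉ = 10; penalty = 10 × 1% × $840,000.00 = $84,000.00
Interest: $840,000.00 × ((1 + 0.0005)^295 − 1) = $840,000.00 × 0.15889056… = $133,468.0739…
Total = $840,000.00 + $84,000.0000 + $133,468.0739… = $1,057,468.07

$1,057,468.07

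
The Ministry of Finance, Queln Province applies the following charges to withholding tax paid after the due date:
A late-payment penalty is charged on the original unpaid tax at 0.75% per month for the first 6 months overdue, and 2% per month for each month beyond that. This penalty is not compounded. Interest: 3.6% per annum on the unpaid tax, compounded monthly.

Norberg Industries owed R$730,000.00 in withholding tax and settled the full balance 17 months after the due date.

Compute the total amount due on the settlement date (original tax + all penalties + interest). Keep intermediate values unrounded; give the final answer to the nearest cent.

Penalty, months 1–6: 6 × 0.75% × R$730,000.00 = R$32,850.00
Penalty, months 7–17: 11 × 2% × R$730,000.00 = R$160,600.00
Interest (3.6%/yr ÷ 12 = 0.3%/month): R$730,000.00 × ((1 + 0.003)^17 − 1) = R$38,137.0646…
Total = R$730,000.00 + R$193,450.0000 + R$38,137.0646… = R$961,587.06

R$961,587.06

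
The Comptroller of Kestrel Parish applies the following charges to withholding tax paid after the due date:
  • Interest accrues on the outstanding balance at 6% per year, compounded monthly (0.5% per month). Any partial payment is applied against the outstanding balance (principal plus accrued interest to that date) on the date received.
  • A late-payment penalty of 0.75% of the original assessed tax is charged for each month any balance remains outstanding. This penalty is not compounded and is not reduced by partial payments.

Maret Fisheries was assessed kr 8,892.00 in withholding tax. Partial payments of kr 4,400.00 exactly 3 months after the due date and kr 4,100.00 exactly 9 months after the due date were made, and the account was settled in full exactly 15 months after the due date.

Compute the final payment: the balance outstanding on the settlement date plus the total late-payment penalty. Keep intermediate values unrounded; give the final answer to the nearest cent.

Balance at month 3: kr 8,892.0000 × (1 + 0.005)^3 = kr 9,026.0480…
After kr 4,400.00 payment: kr 9,026.0480… − kr 4,400.00 = kr 4,626.0480…
Balance at month 9: kr 4,626.0480… × (1 + 0.005)^6 = kr 4,766.5758…
After kr 4,100.00 payment: kr 4,766.5758… − kr 4,100.00 = kr 666.5758…
Balance at month 15: kr 666.5758… × (1 + 0.005)^6 = kr 686.8247…
Penalty: 15 × 0.75% × kr 8,892.00 = kr 1,000.35
Final settlement = outstanding balance + penalty = kr 686.8247… + kr 1,000.35 = kr 1,687.17

kr 1,687.17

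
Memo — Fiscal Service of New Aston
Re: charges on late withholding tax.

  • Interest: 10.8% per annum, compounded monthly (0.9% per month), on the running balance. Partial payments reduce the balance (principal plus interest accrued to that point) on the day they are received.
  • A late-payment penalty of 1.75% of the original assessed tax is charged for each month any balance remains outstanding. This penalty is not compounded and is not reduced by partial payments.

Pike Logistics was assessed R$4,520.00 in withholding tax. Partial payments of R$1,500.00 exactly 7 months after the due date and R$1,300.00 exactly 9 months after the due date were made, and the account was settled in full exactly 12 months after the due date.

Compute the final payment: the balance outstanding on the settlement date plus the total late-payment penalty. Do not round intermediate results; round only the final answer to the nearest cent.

R$3,078.12

Balance at month 7: R$4,520.0000 × (1 + 0.009)^7 = R$4,812.5649…
After R$1,500.00 payment: R$4,812.5649… − R$1,500.00 = R$3,312.5649…
Balance at month 9: R$3,312.5649… × (1 + 0.009)^2 = R$3,372.4594…
After R$1,300.00 payment: R$3,372.4594… − R$1,300.00 = R$2,072.4594…
Balance at month 12: R$2,072.4594… × (1 + 0.009)^3 = R$2,128.9209…
Penalty: 12 × 1.75% × R$4,520.00 = R$949.20
Final settlement = outstanding balance + penalty = R$2,128.9209… + R$949.20 = R$3,078.12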